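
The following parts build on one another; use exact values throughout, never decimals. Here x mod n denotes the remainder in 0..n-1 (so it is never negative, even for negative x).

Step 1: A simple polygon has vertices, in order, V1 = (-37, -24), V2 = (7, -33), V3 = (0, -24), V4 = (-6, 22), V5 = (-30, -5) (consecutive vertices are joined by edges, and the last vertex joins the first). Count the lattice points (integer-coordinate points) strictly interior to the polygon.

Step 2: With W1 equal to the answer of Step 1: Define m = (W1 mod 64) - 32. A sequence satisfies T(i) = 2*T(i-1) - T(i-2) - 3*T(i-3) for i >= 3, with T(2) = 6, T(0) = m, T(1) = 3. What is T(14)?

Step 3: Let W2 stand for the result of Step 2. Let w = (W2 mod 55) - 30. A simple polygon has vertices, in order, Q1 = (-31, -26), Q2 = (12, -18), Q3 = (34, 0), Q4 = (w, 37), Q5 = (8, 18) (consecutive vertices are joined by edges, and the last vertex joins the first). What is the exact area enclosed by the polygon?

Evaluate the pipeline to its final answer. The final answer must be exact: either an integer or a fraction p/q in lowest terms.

Step 1: cross terms: (-37*-33 - 7*-24)=1389, (7*-24 - 0*-33)=-168, (0*22 - -6*-24)=-144, (-6*-5 - -30*22)=690, (-30*-24 - -37*-5)=535; twice the area = |2302| = 2302; area = 1151; boundary points = 1 + 1 + 2 + 3 + 1 = 8; strictly interior points = area - boundary/2 + 1 = 1148; answer 1148
Step 2: W1 = 1148; m = 28; T(3) = 2*(6) - 1*(3) - 3*(28) = -75; iterating: T(3)=-75, T(4)=-165, T(5)=-273, T(6)=-156, T(7)=456, T(8)=1887, T(9)=3786, T(10)=4317, T(11)=-813, T(12)=-17301, T(13)=-46740, T(14)=-73740; answer -73740
Step 3: W2 = -73740; w = -15; cross terms: (-31*-18 - 12*-26)=870, (12*0 - 34*-18)=612, (34*37 - -15*0)=1258, (-15*18 - 8*37)=-566, (8*-26 - -31*18)=350; twice the area = |2524| = 2524; area = 1262; answer 1262

1262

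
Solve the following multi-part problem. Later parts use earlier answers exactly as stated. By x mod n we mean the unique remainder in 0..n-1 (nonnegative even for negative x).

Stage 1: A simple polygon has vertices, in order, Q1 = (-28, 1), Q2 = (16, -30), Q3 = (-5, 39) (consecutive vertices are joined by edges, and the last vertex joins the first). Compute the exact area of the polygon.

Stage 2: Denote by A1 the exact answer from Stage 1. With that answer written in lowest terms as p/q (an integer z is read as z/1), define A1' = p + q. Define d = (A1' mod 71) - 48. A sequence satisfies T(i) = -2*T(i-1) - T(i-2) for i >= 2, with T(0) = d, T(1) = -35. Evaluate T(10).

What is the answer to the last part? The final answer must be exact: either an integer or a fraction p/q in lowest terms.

Stage 1: cross terms: (-28*-30 - 16*1)=824, (16*39 - -5*-30)=474, (-5*1 - -28*39)=1087; twice the area = |2385| = 2385; area = 2385/2; answer 2385/2
Stage 2: A1 = 2385/2; threaded value p + q = 2387; d = -4; T(2) = -2*(-35) - 1*(-4) = 74; iterating: T(2)=74, T(3)=-113, T(4)=152, T(5)=-191, T(6)=230, T(7)=-269, T(8)=308, T(9)=-347, T(10)=386; answer 386

386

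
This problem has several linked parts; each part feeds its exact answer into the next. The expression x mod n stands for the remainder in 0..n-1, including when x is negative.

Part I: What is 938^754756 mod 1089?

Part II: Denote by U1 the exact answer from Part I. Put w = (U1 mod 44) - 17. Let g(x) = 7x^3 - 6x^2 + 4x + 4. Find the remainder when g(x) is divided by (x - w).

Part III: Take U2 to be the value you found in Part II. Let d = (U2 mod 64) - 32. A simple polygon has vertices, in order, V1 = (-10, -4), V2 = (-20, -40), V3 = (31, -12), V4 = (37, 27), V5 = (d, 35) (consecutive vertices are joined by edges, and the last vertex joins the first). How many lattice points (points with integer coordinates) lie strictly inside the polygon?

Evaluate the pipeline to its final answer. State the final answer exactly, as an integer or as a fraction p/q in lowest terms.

Part I: squarings mod 1089: 938^1=938, 938^2=1021, 938^4=268, 938^8=1039, 938^16=322, 938^32=229, 938^64=169, 938^128=247, 938^256=25, 938^512=625, 938^1024=763, 938^2048=643, 938^4096=718, 938^8192=427, 938^16384=466, 938^32768=445, 938^65536=916, 938^131072=526, 938^262144=70, 938^524288=544; 938^754756 = 938^4 * 938^64 * 938^1024 * 938^32768 * 938^65536 * 938^131072 * 938^524288 = 421 (mod 1089); answer 421
Part II: U1 = 421; w = 8; remainder = value at the root: 7*(8)^3 - 6*(8)^2 + 4*(8)^1 + 4 = (3584) + (-384) + (32) + (4) = 3236; answer 3236
Part III: U2 = 3236; d = 4; cross terms: (-10*-40 - -20*-4)=320, (-20*-12 - 31*-40)=1480, (31*27 - 37*-12)=1281, (37*35 - 4*27)=1187, (4*-4 - -10*35)=334; twice the area = |4602| = 4602; area = 2301; boundary points = 2 + 1 + 3 + 1 + 1 = 8; strictly interior points = area - boundary/2 + 1 = 2298; answer 2298

2298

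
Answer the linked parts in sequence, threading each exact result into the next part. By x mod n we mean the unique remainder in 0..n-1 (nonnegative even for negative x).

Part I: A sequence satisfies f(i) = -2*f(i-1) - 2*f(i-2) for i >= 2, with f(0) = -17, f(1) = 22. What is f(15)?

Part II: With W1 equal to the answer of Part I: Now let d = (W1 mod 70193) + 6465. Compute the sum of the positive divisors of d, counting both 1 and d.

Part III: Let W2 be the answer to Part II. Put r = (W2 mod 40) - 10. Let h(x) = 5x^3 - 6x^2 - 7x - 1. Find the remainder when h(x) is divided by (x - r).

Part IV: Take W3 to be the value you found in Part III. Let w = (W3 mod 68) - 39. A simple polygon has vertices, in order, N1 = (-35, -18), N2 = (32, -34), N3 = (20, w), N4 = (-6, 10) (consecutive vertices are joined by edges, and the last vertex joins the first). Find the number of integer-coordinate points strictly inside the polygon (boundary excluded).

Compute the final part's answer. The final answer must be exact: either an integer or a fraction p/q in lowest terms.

2039

Part I: f(2) = -2*(22) - 2*(-17) = -10; iterating: f(2)=-10, f(3)=-24, f(4)=68, f(5)=-88, f(6)=40, f(7)=96, f(8)=-272, f(9)=352, f(10)=-160, f(11)=-384, f(12)=1088, f(13)=-1408, f(14)=640, f(15)=1536; answer 1536
Part II: W1 = 1536; d = 8001; 8001 = 3^2 * 7 * 127; sigma = (1 + 3 + 9) * (1 + 7) * (1 + 127) = 13 * 8 * 128 = 13312; answer 13312
Part III: W2 = 13312; r = 22; remainder = value at the root: 5*(22)^3 - 6*(22)^2 - 7*(22)^1 - 1 = (53240) + (-2904) + (-154) + (-1) = 50181; answer 50181
Part IV: W3 = 50181; w = 26; cross terms: (-35*-34 - 32*-18)=1766, (32*26 - 20*-34)=1512, (20*10 - -6*26)=356, (-6*-18 - -35*10)=458; twice the area = |4092| = 4092; area = 2046; boundary points = 1 + 12 + 2 + 1 = 16; strictly interior points = area - boundary/2 + 1 = 2039; answer 2039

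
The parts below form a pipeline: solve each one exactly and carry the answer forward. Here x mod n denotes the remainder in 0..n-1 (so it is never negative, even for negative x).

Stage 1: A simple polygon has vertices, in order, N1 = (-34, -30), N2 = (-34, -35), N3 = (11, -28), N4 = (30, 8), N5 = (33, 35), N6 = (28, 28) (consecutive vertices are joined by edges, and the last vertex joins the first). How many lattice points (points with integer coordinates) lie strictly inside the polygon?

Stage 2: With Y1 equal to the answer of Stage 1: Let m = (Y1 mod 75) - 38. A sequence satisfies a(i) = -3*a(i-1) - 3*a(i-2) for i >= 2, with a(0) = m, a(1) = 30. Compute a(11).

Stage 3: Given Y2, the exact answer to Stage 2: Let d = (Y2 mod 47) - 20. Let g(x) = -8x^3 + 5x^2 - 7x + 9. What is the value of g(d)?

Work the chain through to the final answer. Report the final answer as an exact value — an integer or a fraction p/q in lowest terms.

Stage 1: cross terms: (-34*-35 - -34*-30)=170, (-34*-28 - 11*-35)=1337, (11*8 - 30*-28)=928, (30*35 - 33*8)=786, (33*28 - 28*35)=-56, (28*-30 - -34*28)=112; twice the area = |3277| = 3277; area = 3277/2; boundary points = 5 + 1 + 1 + 3 + 1 + 2 = 13; strictly interior points = area - boundary/2 + 1 = 1633; answer 1633
Stage 2: Y1 = 1633; m = 20; a(2) = -3*(30) - 3*(20) = -150; iterating: a(2)=-150, a(3)=360, a(4)=-630, a(5)=810, a(6)=-540, a(7)=-810, a(8)=4050, a(9)=-9720, a(10)=17010, a(11)=-21870; answer -21870
Stage 3: Y2 = -21870; d = 12; -8*(12)^3 + 5*(12)^2 - 7*(12)^1 + 9 = (-13824) + (720) + (-84) + (9) = -13179; answer -13179

-13179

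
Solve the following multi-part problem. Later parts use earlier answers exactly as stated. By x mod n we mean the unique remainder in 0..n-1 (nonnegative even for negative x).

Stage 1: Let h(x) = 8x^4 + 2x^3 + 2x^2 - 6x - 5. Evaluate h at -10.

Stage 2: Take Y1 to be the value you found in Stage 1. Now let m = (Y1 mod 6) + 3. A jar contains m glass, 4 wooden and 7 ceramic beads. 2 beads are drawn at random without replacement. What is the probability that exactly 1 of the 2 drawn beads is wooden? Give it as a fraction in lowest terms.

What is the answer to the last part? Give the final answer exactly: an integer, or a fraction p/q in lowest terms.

13/34

Stage 1: 8*(-10)^4 + 2*(-10)^3 + 2*(-10)^2 - 6*(-10)^1 - 5 = (80000) + (-2000) + (200) + (60) + (-5) = 78255; answer 78255
Stage 2: Y1 = 78255; m = 6; total draws C(17,2) = 136; favorable C(4,1)*C(13,1) = 52; P = 13/34; answer 13/34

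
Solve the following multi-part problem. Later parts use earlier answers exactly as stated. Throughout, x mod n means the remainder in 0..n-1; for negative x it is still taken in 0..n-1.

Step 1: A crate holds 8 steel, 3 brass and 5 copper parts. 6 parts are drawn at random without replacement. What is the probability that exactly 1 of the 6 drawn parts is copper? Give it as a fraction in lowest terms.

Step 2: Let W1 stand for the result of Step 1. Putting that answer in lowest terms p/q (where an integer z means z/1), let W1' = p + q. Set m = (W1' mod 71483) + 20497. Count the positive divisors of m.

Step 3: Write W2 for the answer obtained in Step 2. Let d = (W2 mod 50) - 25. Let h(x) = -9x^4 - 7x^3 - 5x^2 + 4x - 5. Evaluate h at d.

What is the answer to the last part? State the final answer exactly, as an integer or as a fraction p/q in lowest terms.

-242572

Step 1: total draws C(16,6) = 8008; favorable C(5,1)*C(11,5) = 2310; P = 15/52; answer 15/52
Step 2: W1 = 15/52; threaded value p + q = 67; m = 20564; 20564 = 2^2 * 53 * 97; number of divisors = (2+1) * (1+1) * (1+1) = 12; answer 12
Step 3: W2 = 12; d = -13; -9*(-13)^4 - 7*(-13)^3 - 5*(-13)^2 + 4*(-13)^1 - 5 = (-257049) + (15379) + (-845) + (-52) + (-5) = -242572; answer -242572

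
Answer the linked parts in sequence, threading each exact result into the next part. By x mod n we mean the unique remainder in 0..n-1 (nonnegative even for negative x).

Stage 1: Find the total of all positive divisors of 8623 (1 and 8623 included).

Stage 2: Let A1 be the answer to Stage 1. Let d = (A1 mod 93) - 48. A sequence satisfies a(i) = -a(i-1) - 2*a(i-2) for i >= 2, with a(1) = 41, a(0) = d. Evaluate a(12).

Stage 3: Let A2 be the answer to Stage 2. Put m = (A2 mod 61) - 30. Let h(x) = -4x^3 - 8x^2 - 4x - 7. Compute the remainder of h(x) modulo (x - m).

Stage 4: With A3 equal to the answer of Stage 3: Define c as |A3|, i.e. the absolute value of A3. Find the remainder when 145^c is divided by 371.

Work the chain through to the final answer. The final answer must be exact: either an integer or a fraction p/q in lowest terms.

299

Stage 1: 8623 is prime, so its only divisors are 1 and 8623; sigma = 1 + 8623 = 8624; answer 8624
Stage 2: A1 = 8624; d = 20; a(2) = -1*(41) - 2*(20) = -81; iterating: a(2)=-81, a(3)=-1, a(4)=163, a(5)=-161, a(6)=-165, a(7)=487, a(8)=-157, a(9)=-817, a(10)=1131, a(11)=503, a(12)=-2765; answer -2765
Stage 3: A2 = -2765; m = 11; remainder = value at the root: -4*(11)^3 - 8*(11)^2 - 4*(11)^1 - 7 = (-5324) + (-968) + (-44) + (-7) = -6343; answer -6343
Stage 4: A3 = -6343; c = 6343; squarings mod 371: 145^1=145, 145^2=249, 145^4=44, 145^8=81, 145^16=254, 145^32=333, 145^64=331, 145^128=116, 145^256=100, 145^512=354, 145^1024=289, 145^2048=46, 145^4096=261; 145^6343 = 145^1 * 145^2 * 145^4 * 145^64 * 145^128 * 145^2048 * 145^4096 = 299 (mod 371); answer 299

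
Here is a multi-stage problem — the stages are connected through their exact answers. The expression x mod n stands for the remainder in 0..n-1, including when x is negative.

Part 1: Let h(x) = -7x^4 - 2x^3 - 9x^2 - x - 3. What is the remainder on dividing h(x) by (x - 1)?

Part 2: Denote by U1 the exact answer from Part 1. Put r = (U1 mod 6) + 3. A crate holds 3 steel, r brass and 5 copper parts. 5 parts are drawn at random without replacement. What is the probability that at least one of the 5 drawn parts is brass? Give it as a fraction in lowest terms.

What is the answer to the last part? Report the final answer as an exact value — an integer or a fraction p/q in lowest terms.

Part 1: remainder = value at the root: -7*(1)^4 - 2*(1)^3 - 9*(1)^2 - 1*(1)^1 - 3 = (-7) + (-2) + (-9) + (-1) + (-3) = -22; answer -22
Part 2: U1 = -22; r = 5; total draws C(13,5) = 1287; complement C(8,5) = 56; favorable 1287 - 56 = 1231; P = 1231/1287; answer 1231/1287

1231/1287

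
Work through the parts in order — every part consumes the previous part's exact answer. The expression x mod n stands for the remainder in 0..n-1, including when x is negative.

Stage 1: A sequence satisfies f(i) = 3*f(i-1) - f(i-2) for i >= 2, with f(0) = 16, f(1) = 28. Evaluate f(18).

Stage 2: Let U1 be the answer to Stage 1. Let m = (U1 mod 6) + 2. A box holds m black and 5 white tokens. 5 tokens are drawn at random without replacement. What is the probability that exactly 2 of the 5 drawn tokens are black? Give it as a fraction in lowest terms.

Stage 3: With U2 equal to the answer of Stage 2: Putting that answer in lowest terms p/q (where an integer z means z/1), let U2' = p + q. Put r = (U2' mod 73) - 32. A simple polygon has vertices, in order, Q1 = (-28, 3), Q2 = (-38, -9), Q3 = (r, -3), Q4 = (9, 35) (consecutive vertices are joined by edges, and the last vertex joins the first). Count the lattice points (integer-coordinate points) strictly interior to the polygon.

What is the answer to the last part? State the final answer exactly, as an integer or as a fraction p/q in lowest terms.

Stage 1: f(2) = 3*(28) - 1*(16) = 68; iterating: f(2)=68, f(3)=176, f(4)=460, f(5)=1204, f(6)=3152, f(7)=8252, f(8)=21604, f(9)=56560, f(10)=148076, f(11)=387668, f(12)=1014928, f(13)=2657116, f(14)=6956420, f(15)=18212144, f(16)=47680012, f(17)=124827892, f(18)=326803664; answer 326803664
Stage 2: U1 = 326803664; m = 4; total draws C(9,5) = 126; favorable C(4,2)*C(5,3) = 60; P = 10/21; answer 10/21
Stage 3: U2 = 10/21; threaded value p + q = 31; r = -1; cross terms: (-28*-9 - -38*3)=366, (-38*-3 - -1*-9)=105, (-1*35 - 9*-3)=-8, (9*3 - -28*35)=1007; twice the area = |1470| = 1470; area = 735; boundary points = 2 + 1 + 2 + 1 = 6; strictly interior points = area - boundary/2 + 1 = 733; answer 733

733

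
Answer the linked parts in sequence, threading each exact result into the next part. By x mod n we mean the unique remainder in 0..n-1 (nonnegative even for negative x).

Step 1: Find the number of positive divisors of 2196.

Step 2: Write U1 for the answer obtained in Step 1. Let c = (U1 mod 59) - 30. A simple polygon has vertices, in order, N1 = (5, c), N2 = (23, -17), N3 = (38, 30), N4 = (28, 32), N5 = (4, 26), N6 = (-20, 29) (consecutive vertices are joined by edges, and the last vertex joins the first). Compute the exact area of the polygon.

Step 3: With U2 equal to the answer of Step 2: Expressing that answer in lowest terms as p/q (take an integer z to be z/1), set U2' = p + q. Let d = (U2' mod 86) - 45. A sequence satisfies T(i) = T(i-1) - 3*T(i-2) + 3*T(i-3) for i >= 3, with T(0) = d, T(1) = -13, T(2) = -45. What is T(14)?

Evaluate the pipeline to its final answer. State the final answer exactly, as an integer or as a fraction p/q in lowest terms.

Step 1: 2196 = 2^2 * 3^2 * 61; number of divisors = (2+1) * (2+1) * (1+1) = 18; answer 18
Step 2: U1 = 18; c = -12; cross terms: (5*-17 - 23*-12)=191, (23*30 - 38*-17)=1336, (38*32 - 28*30)=376, (28*26 - 4*32)=600, (4*29 - -20*26)=636, (-20*-12 - 5*29)=95; twice the area = |3234| = 3234; area = 1617; answer 1617
Step 3: U2 = 1617; threaded value p + q = 1618; d = 25; T(3) = 1*(-45) - 3*(-13) + 3*(25) = 69; iterating: T(3)=69, T(4)=165, T(5)=-177, T(6)=-465, T(7)=561, T(8)=1425, T(9)=-1653, T(10)=-4245, T(11)=4989, T(12)=12765, T(13)=-14937, T(14)=-38265; answer -38265

-38265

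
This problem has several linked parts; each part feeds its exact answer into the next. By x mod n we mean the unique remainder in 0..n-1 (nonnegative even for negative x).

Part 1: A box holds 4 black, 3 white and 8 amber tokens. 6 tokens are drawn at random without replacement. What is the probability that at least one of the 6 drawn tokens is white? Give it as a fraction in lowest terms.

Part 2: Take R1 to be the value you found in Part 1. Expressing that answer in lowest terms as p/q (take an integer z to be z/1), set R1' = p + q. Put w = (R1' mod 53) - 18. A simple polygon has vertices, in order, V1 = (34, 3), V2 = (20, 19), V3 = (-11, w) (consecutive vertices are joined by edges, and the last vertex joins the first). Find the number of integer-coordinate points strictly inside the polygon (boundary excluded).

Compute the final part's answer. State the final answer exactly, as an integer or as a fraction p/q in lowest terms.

Part 1: total draws C(15,6) = 5005; complement C(12,6) = 924; favorable 5005 - 924 = 4081; P = 53/65; answer 53/65
Part 2: R1 = 53/65; threaded value p + q = 118; w = -6; cross terms: (34*19 - 20*3)=586, (20*-6 - -11*19)=89, (-11*3 - 34*-6)=171; twice the area = |846| = 846; area = 423; boundary points = 2 + 1 + 9 = 12; strictly interior points = area - boundary/2 + 1 = 418; answer 418

418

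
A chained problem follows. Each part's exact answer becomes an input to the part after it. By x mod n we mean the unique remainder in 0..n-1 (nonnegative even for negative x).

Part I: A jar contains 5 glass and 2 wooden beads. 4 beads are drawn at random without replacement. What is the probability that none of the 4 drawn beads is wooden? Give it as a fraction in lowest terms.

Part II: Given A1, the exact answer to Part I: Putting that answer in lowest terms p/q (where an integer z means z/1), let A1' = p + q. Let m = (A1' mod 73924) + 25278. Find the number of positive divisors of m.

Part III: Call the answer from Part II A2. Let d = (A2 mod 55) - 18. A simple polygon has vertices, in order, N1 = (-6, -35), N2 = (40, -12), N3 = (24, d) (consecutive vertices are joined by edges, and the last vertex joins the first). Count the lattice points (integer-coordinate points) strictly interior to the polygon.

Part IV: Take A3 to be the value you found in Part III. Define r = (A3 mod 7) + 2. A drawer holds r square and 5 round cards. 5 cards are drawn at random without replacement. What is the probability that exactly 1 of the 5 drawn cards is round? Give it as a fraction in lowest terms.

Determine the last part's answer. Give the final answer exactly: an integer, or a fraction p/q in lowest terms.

350/1287

Part I: total draws C(7,4) = 35; favorable C(5,4) = 5; P = 1/7; answer 1/7
Part II: A1 = 1/7; threaded value p + q = 8; m = 25286; 25286 = 2 * 47 * 269; number of divisors = (1+1) * (1+1) * (1+1) = 8; answer 8
Part III: A2 = 8; d = -10; cross terms: (-6*-12 - 40*-35)=1472, (40*-10 - 24*-12)=-112, (24*-35 - -6*-10)=-900; twice the area = |460| = 460; area = 230; boundary points = 23 + 2 + 5 = 30; strictly interior points = area - boundary/2 + 1 = 216; answer 216
Part IV: A3 = 216; r = 8; total draws C(13,5) = 1287; favorable C(5,1)*C(8,4) = 350; P = 350/1287; answer 350/1287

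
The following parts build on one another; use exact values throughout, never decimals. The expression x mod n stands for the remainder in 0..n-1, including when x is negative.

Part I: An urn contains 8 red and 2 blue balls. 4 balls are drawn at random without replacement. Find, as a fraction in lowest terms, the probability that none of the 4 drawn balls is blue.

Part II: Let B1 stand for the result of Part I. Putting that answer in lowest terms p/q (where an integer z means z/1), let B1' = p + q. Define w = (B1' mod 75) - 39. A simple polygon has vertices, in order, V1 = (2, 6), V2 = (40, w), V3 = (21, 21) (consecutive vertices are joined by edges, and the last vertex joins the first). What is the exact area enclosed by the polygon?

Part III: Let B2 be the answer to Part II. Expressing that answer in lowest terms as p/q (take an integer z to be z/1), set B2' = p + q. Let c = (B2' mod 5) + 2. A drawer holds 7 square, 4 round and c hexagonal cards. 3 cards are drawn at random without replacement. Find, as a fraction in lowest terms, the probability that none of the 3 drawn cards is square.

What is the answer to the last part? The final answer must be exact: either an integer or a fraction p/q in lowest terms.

5/52

Part I: total draws C(10,4) = 210; favorable C(8,4) = 70; P = 1/3; answer 1/3
Part II: B1 = 1/3; threaded value p + q = 4; w = -35; cross terms: (2*-35 - 40*6)=-310, (40*21 - 21*-35)=1575, (21*6 - 2*21)=84; twice the area = |1349| = 1349; area = 1349/2; answer 1349/2
Part III: B2 = 1349/2; threaded value p + q = 1351; c = 3; total draws C(14,3) = 364; favorable C(7,3) = 35; P = 5/52; answer 5/52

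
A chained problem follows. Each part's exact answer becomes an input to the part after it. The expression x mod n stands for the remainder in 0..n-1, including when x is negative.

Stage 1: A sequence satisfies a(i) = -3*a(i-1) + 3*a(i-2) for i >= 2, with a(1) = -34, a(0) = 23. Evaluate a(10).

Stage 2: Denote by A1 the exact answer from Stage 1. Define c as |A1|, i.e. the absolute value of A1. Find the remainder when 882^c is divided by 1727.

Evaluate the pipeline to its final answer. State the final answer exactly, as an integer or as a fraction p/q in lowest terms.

Stage 1: a(2) = -3*(-34) + 3*(23) = 171; iterating: a(2)=171, a(3)=-615, a(4)=2358, a(5)=-8919, a(6)=33831, a(7)=-128250, a(8)=486243, a(9)=-1843479, a(10)=6989166; answer 6989166
Stage 2: A1 = 6989166; c = 6989166; squarings mod 1727: 882^1=882, 882^2=774, 882^4=1534, 882^8=982, 882^16=658, 882^32=1214, 882^64=665, 882^128=113, 882^256=680, 882^512=1291, 882^1024=126, 882^2048=333, 882^4096=361, 882^8192=796, 882^16384=1534, 882^32768=982, 882^65536=658, 882^131072=1214, 882^262144=665, 882^524288=113, 882^1048576=680, 882^2097152=1291, 882^4194304=126; 882^6989166 = 882^2 * 882^4 * 882^8 * 882^32 * 882^64 * 882^256 * 882^1024 * 882^8192 * 882^32768 * 882^131072 * 882^524288 * 882^2097152 * 882^4194304 = 614 (mod 1727); answer 614

614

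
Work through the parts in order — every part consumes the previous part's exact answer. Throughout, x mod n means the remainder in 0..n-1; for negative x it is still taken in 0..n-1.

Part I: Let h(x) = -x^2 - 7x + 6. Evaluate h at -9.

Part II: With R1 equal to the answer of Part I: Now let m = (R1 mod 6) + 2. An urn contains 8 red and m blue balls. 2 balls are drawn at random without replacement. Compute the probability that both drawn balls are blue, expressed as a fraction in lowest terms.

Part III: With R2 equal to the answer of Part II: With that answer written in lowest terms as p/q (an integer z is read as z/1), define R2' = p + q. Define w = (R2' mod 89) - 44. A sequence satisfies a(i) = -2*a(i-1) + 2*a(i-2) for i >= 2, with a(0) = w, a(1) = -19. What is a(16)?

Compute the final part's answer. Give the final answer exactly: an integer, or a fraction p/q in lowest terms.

Part I: -1*(-9)^2 - 7*(-9)^1 + 6 = (-81) + (63) + (6) = -12; answer -12
Part II: R1 = -12; m = 2; total draws C(10,2) = 45; favorable C(2,2) = 1; P = 1/45; answer 1/45
Part III: R2 = 1/45; threaded value p + q = 46; w = 2; a(2) = -2*(-19) + 2*(2) = 42; iterating: a(2)=42, a(3)=-122, a(4)=328, a(5)=-900, a(6)=2456, a(7)=-6712, a(8)=18336, a(9)=-50096, a(10)=136864, a(11)=-373920, a(12)=1021568, a(13)=-2790976, a(14)=7625088, a(15)=-20832128, a(16)=56914432; answer 56914432

56914432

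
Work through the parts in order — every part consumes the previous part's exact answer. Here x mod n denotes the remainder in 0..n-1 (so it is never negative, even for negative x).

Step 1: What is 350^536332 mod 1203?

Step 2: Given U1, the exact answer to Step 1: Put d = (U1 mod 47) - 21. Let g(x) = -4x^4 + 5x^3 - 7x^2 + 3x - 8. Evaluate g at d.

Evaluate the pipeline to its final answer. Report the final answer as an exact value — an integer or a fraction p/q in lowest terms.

Step 1: squarings mod 1203: 350^1=350, 350^2=997, 350^4=331, 350^8=88, 350^16=526, 350^32=1189, 350^64=196, 350^128=1123, 350^256=385, 350^512=256, 350^1024=574, 350^2048=1057, 350^4096=865, 350^8192=1162, 350^16384=478, 350^32768=1117, 350^65536=178, 350^131072=406, 350^262144=25, 350^524288=625; 350^536332 = 350^4 * 350^8 * 350^256 * 350^512 * 350^1024 * 350^2048 * 350^8192 * 350^524288 = 1189 (mod 1203); answer 1189
Step 2: U1 = 1189; d = -7; -4*(-7)^4 + 5*(-7)^3 - 7*(-7)^2 + 3*(-7)^1 - 8 = (-9604) + (-1715) + (-343) + (-21) + (-8) = -11691; answer -11691

-11691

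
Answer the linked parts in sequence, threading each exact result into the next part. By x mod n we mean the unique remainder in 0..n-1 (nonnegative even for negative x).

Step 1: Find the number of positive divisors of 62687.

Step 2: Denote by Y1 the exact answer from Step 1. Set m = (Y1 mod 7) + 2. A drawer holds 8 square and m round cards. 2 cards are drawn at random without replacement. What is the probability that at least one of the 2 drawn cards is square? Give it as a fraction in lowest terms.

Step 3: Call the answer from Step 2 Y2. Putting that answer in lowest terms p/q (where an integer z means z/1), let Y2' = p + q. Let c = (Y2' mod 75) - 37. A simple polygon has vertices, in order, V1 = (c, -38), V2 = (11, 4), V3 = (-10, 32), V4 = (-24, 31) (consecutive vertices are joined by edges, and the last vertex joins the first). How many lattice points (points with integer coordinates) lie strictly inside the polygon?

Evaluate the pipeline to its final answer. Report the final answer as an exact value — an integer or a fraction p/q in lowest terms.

1301

Step 1: 62687 is prime, so its only divisors are 1 and 62687; count = 2; answer 2
Step 2: Y1 = 2; m = 4; total draws C(12,2) = 66; complement C(4,2) = 6; favorable 66 - 6 = 60; P = 10/11; answer 10/11
Step 3: Y2 = 10/11; threaded value p + q = 21; c = -16; cross terms: (-16*4 - 11*-38)=354, (11*32 - -10*4)=392, (-10*31 - -24*32)=458, (-24*-38 - -16*31)=1408; twice the area = |2612| = 2612; area = 1306; boundary points = 3 + 7 + 1 + 1 = 12; strictly interior points = area - boundary/2 + 1 = 1301; answer 1301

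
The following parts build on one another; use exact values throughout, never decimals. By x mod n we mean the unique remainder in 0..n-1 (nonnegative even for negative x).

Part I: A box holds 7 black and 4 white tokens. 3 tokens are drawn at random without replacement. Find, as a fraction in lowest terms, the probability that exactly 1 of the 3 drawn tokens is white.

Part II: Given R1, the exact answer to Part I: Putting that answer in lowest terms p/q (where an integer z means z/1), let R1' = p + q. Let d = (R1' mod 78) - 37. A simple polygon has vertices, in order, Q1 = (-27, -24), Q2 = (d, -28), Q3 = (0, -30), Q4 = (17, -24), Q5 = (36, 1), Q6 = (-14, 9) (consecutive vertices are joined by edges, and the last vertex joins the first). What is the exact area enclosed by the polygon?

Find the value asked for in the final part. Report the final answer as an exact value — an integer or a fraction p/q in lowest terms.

Part I: total draws C(11,3) = 165; favorable C(4,1)*C(7,2) = 84; P = 28/55; answer 28/55
Part II: R1 = 28/55; threaded value p + q = 83; d = -32; cross terms: (-27*-28 - -32*-24)=-12, (-32*-30 - 0*-28)=960, (0*-24 - 17*-30)=510, (17*1 - 36*-24)=881, (36*9 - -14*1)=338, (-14*-24 - -27*9)=579; twice the area = |3256| = 3256; area = 1628; answer 1628

1628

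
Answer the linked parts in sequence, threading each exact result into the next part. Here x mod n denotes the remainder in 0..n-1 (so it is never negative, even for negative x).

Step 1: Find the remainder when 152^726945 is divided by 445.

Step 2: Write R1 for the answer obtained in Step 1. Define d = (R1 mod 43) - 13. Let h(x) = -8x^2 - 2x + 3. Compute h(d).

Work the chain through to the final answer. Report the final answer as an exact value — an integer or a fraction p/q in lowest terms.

Step 1: squarings mod 445: 152^1=152, 152^2=409, 152^4=406, 152^8=186, 152^16=331, 152^32=91, 152^64=271, 152^128=16, 152^256=256, 152^512=121, 152^1024=401, 152^2048=156, 152^4096=306, 152^8192=186, 152^16384=331, 152^32768=91, 152^65536=271, 152^131072=16, 152^262144=256, 152^524288=121; 152^726945 = 152^1 * 152^32 * 152^128 * 152^256 * 152^512 * 152^1024 * 152^4096 * 152^65536 * 152^131072 * 152^524288 = 252 (mod 445); answer 252
Step 2: R1 = 252; d = 24; -8*(24)^2 - 2*(24)^1 + 3 = (-4608) + (-48) + (3) = -4653; answer -4653

-4653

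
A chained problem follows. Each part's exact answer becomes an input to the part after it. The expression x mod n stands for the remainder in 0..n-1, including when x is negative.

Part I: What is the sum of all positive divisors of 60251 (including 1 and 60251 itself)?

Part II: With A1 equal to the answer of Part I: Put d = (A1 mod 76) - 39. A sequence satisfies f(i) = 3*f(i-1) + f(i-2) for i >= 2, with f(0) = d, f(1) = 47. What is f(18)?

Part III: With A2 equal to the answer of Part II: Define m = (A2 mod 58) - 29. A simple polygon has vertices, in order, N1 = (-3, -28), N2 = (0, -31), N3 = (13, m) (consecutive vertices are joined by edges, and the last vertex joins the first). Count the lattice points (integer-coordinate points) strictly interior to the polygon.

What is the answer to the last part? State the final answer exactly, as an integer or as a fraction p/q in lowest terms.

69

Part I: 60251 is prime, so its only divisors are 1 and 60251; sigma = 1 + 60251 = 60252; answer 60252
Part II: A1 = 60252; d = 21; f(2) = 3*(47) + 1*(21) = 162; iterating: f(2)=162, f(3)=533, f(4)=1761, f(5)=5816, f(6)=19209, f(7)=63443, f(8)=209538, f(9)=692057, f(10)=2285709, f(11)=7549184, f(12)=24933261, f(13)=82348967, f(14)=271980162, f(15)=898289453, f(16)=2966848521, f(17)=9798835016, f(18)=32363353569; answer 32363353569
Part III: A2 = 32363353569; m = 8; cross terms: (-3*-31 - 0*-28)=93, (0*8 - 13*-31)=403, (13*-28 - -3*8)=-340; twice the area = |156| = 156; area = 78; boundary points = 3 + 13 + 4 = 20; strictly interior points = area - boundary/2 + 1 = 69; answer 69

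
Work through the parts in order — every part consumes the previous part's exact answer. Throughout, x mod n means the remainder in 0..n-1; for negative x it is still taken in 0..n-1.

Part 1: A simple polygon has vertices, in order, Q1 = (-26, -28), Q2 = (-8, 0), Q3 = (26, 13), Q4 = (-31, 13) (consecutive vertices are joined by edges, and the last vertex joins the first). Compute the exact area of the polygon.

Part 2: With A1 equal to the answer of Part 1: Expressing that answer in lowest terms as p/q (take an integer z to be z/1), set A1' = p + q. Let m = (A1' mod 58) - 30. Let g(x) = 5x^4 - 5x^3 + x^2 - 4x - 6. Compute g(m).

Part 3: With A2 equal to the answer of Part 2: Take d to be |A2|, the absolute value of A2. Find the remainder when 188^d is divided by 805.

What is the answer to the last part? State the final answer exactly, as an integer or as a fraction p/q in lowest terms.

377

Part 1: cross terms: (-26*0 - -8*-28)=-224, (-8*13 - 26*0)=-104, (26*13 - -31*13)=741, (-31*-28 - -26*13)=1206; twice the area = |1619| = 1619; area = 1619/2; answer 1619/2
Part 2: A1 = 1619/2; threaded value p + q = 1621; m = 25; 5*(25)^4 - 5*(25)^3 + 1*(25)^2 - 4*(25)^1 - 6 = (1953125) + (-78125) + (625) + (-100) + (-6) = 1875519; answer 1875519
Part 3: A2 = 1875519; d = 1875519; squarings mod 805: 188^1=188, 188^2=729, 188^4=141, 188^8=561, 188^16=771, 188^32=351, 188^64=36, 188^128=491, 188^256=386, 188^512=71, 188^1024=211, 188^2048=246, 188^4096=141, 188^8192=561, 188^16384=771, 188^32768=351, 188^65536=36, 188^131072=491, 188^262144=386, 188^524288=71, 188^1048576=211; 188^1875519 = 188^1 * 188^2 * 188^4 * 188^8 * 188^16 * 188^32 * 188^512 * 188^1024 * 188^2048 * 188^4096 * 188^32768 * 188^262144 * 188^524288 * 188^1048576 = 377 (mod 805); answer 377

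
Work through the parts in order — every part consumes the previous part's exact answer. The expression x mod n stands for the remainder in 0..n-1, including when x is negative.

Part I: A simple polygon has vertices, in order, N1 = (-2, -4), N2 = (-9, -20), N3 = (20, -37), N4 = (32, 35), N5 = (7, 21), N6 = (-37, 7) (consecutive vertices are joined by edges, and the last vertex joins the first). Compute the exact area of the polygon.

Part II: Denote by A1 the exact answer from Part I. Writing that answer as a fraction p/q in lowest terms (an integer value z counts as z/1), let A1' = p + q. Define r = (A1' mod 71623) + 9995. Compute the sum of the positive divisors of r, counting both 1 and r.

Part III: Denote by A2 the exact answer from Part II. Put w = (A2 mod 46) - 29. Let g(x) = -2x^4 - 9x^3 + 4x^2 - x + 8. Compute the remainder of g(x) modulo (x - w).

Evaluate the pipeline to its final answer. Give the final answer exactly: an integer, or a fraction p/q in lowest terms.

Part I: cross terms: (-2*-20 - -9*-4)=4, (-9*-37 - 20*-20)=733, (20*35 - 32*-37)=1884, (32*21 - 7*35)=427, (7*7 - -37*21)=826, (-37*-4 - -2*7)=162; twice the area = |4036| = 4036; area = 2018; answer 2018
Part II: A1 = 2018; threaded value p + q = 2019; r = 12014; 12014 = 2 * 6007; sigma = (1 + 2) * (1 + 6007) = 3 * 6008 = 18024; answer 18024
Part III: A2 = 18024; w = 9; remainder = value at the root: -2*(9)^4 - 9*(9)^3 + 4*(9)^2 - 1*(9)^1 + 8 = (-13122) + (-6561) + (324) + (-9) + (8) = -19360; answer -19360

-19360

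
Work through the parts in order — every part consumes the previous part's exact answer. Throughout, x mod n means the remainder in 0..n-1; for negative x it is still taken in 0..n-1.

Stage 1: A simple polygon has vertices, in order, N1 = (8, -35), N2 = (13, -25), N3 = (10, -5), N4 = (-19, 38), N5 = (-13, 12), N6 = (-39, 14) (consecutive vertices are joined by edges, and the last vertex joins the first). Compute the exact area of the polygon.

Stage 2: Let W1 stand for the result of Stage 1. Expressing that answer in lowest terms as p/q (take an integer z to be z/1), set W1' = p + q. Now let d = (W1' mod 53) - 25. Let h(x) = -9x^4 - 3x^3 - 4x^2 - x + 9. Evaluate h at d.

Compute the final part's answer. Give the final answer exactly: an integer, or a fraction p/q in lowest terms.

Stage 1: cross terms: (8*-25 - 13*-35)=255, (13*-5 - 10*-25)=185, (10*38 - -19*-5)=285, (-19*12 - -13*38)=266, (-13*14 - -39*12)=286, (-39*-35 - 8*14)=1253; twice the area = |2530| = 2530; area = 1265; answer 1265
Stage 2: W1 = 1265; threaded value p + q = 1266; d = 22; -9*(22)^4 - 3*(22)^3 - 4*(22)^2 - 1*(22)^1 + 9 = (-2108304) + (-31944) + (-1936) + (-22) + (9) = -2142197; answer -2142197

-2142197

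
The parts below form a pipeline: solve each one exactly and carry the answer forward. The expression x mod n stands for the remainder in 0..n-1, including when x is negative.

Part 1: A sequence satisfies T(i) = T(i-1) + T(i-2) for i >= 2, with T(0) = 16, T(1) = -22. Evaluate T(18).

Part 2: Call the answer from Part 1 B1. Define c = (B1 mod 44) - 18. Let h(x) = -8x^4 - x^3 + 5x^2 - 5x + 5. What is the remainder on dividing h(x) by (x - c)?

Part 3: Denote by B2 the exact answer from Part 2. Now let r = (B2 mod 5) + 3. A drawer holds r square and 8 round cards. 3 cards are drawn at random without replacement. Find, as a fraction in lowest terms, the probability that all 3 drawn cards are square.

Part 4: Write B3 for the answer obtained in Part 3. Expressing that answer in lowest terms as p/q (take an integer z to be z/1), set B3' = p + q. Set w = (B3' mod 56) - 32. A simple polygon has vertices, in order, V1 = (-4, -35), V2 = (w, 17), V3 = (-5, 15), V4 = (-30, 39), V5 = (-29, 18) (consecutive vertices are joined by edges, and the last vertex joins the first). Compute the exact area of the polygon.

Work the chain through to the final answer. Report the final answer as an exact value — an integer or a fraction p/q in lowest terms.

1175

Part 1: T(2) = 1*(-22) + 1*(16) = -6; iterating: T(2)=-6, T(3)=-28, T(4)=-34, T(5)=-62, T(6)=-96, T(7)=-158, T(8)=-254, T(9)=-412, T(10)=-666, T(11)=-1078, T(12)=-1744, T(13)=-2822, T(14)=-4566, T(15)=-7388, T(16)=-11954, T(17)=-19342, T(18)=-31296; answer -31296
Part 2: B1 = -31296; c = 14; remainder = value at the root: -8*(14)^4 - 1*(14)^3 + 5*(14)^2 - 5*(14)^1 + 5 = (-307328) + (-2744) + (980) + (-70) + (5) = -309157; answer -309157
Part 3: B2 = -309157; r = 6; total draws C(14,3) = 364; favorable C(6,3) = 20; P = 5/91; answer 5/91
Part 4: B3 = 5/91; threaded value p + q = 96; w = 8; cross terms: (-4*17 - 8*-35)=212, (8*15 - -5*17)=205, (-5*39 - -30*15)=255, (-30*18 - -29*39)=591, (-29*-35 - -4*18)=1087; twice the area = |2350| = 2350; area = 1175; answer 1175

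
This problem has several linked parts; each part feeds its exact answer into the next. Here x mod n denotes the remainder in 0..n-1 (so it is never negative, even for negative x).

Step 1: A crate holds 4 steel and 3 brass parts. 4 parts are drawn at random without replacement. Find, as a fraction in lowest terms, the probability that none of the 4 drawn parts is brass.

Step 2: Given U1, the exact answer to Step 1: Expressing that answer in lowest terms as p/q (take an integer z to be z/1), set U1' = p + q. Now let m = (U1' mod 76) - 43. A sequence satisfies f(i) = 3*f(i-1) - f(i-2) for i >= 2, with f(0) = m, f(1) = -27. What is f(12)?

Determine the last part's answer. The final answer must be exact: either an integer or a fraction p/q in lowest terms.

Step 1: total draws C(7,4) = 35; favorable C(4,4) = 1; P = 1/35; answer 1/35
Step 2: U1 = 1/35; threaded value p + q = 36; m = -7; f(2) = 3*(-27) - 1*(-7) = -74; iterating: f(2)=-74, f(3)=-195, f(4)=-511, f(5)=-1338, f(6)=-3503, f(7)=-9171, f(8)=-24010, f(9)=-62859, f(10)=-164567, f(11)=-430842, f(12)=-1127959; answer -1127959

-1127959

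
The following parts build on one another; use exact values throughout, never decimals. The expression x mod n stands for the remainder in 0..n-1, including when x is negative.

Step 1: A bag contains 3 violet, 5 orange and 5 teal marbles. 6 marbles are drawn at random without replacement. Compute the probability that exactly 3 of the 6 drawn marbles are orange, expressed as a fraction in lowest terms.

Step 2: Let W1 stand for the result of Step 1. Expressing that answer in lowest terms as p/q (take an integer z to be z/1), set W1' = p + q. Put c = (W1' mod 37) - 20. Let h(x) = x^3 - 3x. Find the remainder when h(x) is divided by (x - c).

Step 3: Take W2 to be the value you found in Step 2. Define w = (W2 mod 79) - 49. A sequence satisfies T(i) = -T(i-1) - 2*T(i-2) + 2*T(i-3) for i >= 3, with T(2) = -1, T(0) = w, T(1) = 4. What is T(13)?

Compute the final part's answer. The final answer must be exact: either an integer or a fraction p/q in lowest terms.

4267

Step 1: total draws C(13,6) = 1716; favorable C(5,3)*C(8,3) = 560; P = 140/429; answer 140/429
Step 2: W1 = 140/429; threaded value p + q = 569; c = -6; remainder = value at the root: 1*(-6)^3 - 3*(-6)^1 = (-216) + (18) = -198; answer -198
Step 3: W2 = -198; w = -10; T(3) = -1*(-1) - 2*(4) + 2*(-10) = -27; iterating: T(3)=-27, T(4)=37, T(5)=15, T(6)=-143, T(7)=187, T(8)=129, T(9)=-789, T(10)=905, T(11)=931, T(12)=-4319, T(13)=4267; answer 4267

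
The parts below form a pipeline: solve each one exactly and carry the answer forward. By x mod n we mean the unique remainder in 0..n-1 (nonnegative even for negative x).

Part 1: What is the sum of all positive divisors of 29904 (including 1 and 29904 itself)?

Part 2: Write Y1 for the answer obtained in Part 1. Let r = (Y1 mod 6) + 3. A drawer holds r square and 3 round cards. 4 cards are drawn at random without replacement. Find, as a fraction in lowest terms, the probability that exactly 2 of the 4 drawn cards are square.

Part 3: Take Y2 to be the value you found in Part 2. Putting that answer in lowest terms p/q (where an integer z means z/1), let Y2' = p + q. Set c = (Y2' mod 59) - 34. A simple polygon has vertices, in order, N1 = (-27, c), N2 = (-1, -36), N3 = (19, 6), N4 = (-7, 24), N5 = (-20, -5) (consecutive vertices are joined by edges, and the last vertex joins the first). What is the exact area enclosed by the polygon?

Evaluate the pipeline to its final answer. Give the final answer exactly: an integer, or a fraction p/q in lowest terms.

Part 1: 29904 = 2^4 * 3 * 7 * 89; sigma = (1 + 2 + 4 + 8 + 16) * (1 + 3) * (1 + 7) * (1 + 89) = 31 * 4 * 8 * 90 = 89280; answer 89280
Part 2: Y1 = 89280; r = 3; total draws C(6,4) = 15; favorable C(3,2)*C(3,2) = 9; P = 3/5; answer 3/5
Part 3: Y2 = 3/5; threaded value p + q = 8; c = -26; cross terms: (-27*-36 - -1*-26)=946, (-1*6 - 19*-36)=678, (19*24 - -7*6)=498, (-7*-5 - -20*24)=515, (-20*-26 - -27*-5)=385; twice the area = |3022| = 3022; area = 1511; answer 1511

1511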